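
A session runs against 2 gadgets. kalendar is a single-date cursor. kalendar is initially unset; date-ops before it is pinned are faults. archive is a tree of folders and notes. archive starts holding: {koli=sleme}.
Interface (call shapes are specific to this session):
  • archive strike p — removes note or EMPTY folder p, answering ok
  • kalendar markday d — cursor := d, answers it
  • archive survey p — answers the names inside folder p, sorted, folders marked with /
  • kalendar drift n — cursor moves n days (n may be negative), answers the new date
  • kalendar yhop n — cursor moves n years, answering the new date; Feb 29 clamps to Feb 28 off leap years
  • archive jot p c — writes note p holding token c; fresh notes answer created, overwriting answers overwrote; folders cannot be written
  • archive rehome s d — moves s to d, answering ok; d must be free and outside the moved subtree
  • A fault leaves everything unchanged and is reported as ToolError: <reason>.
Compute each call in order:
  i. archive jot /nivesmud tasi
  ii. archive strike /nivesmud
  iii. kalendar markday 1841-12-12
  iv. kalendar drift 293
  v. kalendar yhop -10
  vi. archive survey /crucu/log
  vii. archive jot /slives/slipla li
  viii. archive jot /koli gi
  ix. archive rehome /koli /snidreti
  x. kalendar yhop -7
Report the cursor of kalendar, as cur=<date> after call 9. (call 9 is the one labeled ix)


Answer: cur=1832-10-01

Derivation:
> archive jot /nivesmud tasi
  created
> archive strike /nivesmud
  ok
> kalendar markday 1841-12-12
  1841-12-12
> kalendar drift 293
  1842-10-01
> kalendar yhop -10
  1832-10-01
> archive survey /crucu/log
  ToolError: not found
> archive jot /slives/slipla li
  ToolError: no parent
> archive jot /koli gi
  overwrote
> archive rehome /koli /snidreti
  ok
> kalendar yhop -7
  1825-10-01


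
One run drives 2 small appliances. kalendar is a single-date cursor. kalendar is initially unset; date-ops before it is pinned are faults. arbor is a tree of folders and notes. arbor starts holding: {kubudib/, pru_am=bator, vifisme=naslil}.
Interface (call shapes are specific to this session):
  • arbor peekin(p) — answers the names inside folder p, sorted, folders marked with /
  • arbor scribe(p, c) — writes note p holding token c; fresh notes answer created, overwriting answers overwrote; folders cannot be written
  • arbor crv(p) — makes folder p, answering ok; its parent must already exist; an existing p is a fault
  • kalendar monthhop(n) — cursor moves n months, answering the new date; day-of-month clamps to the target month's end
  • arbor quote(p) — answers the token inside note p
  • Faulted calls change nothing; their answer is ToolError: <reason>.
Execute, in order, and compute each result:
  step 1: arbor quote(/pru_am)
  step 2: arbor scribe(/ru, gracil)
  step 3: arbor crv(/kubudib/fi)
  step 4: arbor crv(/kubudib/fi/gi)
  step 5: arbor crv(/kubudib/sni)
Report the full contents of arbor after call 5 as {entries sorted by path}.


-- arbor quote(p=/pru_am) == bator
-- arbor scribe(p=/ru, c=gracil) == created
-- arbor crv(p=/kubudib/fi) == ok
-- arbor crv(p=/kubudib/fi/gi) == ok
-- arbor crv(p=/kubudib/sni) == ok

Answer: {kubudib/, kubudib/fi/, kubudib/fi/gi/, kubudib/sni/, pru_am=bator, ru=gracil, vifisme=naslil}


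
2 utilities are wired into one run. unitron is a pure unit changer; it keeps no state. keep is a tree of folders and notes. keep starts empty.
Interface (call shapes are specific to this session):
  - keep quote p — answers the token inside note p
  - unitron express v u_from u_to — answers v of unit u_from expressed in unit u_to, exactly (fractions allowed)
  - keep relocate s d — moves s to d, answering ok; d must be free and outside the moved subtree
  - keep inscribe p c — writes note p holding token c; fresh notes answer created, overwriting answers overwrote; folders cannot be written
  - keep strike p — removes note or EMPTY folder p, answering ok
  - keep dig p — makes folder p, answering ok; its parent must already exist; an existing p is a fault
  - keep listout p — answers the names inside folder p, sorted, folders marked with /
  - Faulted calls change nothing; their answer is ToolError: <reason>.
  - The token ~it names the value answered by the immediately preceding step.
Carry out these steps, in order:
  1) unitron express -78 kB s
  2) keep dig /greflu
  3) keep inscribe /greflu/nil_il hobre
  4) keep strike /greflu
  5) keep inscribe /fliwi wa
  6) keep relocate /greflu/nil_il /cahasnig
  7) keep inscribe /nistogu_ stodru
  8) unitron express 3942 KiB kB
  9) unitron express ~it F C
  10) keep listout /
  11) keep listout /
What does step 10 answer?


# 1. unitron express(v: -78, u_from: kB, u_to: s) -> ToolError: incompatible units
# 2. keep dig(p: /greflu) -> ok
# 3. keep inscribe(p: /greflu/nil_il, c: hobre) -> created
# 4. keep strike(p: /greflu) -> ToolError: not empty
# 5. keep inscribe(p: /fliwi, c: wa) -> created
# 6. keep relocate(s: /greflu/nil_il, d: /cahasnig) -> ok
# 7. keep inscribe(p: /nistogu_, c: stodru) -> created
# 8. unitron express(v: 3942, u_from: KiB, u_to: kB) -> 504576/125
# 9. unitron express(v: ~it, u_from: F, u_to: C) -> 500576/225
# 10. keep listout(p: /) -> [cahasnig, fliwi, greflu/, nistogu_]
# 11. keep listout(p: /) -> [cahasnig, fliwi, greflu/, nistogu_]

Answer: [cahasnig, fliwi, greflu/, nistogu_]


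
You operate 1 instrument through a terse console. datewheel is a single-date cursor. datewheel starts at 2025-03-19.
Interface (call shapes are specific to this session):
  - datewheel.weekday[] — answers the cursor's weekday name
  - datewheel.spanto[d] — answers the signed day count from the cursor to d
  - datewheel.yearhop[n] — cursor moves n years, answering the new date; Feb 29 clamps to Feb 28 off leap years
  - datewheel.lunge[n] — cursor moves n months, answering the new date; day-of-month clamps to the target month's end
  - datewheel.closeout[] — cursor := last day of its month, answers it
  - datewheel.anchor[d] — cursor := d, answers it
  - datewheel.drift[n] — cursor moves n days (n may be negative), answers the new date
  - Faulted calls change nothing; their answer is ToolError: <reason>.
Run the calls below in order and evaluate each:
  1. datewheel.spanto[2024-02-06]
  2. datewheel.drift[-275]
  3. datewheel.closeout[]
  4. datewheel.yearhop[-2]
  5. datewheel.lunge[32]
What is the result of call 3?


% 1. datewheel.spanto(2024-02-06) ~> -407
% 2. datewheel.drift(-275) ~> 2024-06-17
% 3. datewheel.closeout() ~> 2024-06-30
% 4. datewheel.yearhop(-2) ~> 2022-06-30
% 5. datewheel.lunge(32) ~> 2025-02-28

Answer: 2024-06-30


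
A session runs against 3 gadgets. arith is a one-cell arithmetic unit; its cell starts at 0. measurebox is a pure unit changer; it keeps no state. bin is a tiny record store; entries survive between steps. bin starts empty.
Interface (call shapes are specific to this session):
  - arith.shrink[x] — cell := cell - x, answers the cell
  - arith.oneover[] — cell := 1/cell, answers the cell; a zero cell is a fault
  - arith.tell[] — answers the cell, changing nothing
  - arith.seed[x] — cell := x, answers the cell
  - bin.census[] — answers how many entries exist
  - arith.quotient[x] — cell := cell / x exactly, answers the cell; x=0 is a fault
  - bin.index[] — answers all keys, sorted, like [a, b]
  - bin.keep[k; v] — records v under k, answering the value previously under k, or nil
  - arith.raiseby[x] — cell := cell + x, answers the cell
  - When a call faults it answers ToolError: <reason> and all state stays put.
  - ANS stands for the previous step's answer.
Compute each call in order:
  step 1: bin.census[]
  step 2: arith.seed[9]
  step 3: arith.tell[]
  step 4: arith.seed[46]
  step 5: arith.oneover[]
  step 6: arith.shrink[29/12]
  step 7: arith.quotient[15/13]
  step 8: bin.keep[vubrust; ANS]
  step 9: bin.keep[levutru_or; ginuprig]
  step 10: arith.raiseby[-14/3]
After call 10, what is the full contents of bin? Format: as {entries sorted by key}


Answer: {levutru_or=ginuprig, vubrust=-8593/4140}

Derivation:
>> bin.census()
<< 0
>> arith.seed(x: 9)
<< 9
>> arith.tell()
<< 9
>> arith.seed(x: 46)
<< 46
>> arith.oneover()
<< 1/46
>> arith.shrink(x: 29/12)
<< -661/276
>> arith.quotient(x: 15/13)
<< -8593/4140
>> bin.keep(k: vubrust, v: ANS)
<< nil
>> bin.keep(k: levutru_or, v: ginuprig)
<< nil
>> arith.raiseby(x: -14/3)
<< -27913/4140


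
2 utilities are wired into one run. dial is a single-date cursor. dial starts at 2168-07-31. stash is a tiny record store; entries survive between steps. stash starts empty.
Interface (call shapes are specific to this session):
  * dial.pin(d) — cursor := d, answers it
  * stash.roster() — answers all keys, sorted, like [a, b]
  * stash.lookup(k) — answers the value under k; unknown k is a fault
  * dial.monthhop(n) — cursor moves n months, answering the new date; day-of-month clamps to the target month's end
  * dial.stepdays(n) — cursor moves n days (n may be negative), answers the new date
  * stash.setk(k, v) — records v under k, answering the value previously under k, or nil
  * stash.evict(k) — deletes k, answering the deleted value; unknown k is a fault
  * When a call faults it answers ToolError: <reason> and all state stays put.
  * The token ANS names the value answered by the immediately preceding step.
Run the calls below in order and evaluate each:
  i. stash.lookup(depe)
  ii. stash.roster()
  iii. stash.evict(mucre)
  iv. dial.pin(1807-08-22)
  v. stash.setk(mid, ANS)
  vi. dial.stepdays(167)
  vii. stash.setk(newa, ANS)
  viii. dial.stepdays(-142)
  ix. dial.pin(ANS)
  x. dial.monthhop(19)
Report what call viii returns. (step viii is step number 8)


-- stash.lookup(k: depe) ~> ToolError: no such key depe
-- stash.roster() ~> []
-- stash.evict(k: mucre) ~> ToolError: no such key mucre
-- dial.pin(d: 1807-08-22) ~> 1807-08-22
-- stash.setk(k: mid, v: ANS) ~> nil
-- dial.stepdays(n: 167) ~> 1808-02-05
-- stash.setk(k: newa, v: ANS) ~> nil
-- dial.stepdays(n: -142) ~> 1807-09-16
-- dial.pin(d: ANS) ~> 1807-09-16
-- dial.monthhop(n: 19) ~> 1809-04-16

Answer: 1807-09-16


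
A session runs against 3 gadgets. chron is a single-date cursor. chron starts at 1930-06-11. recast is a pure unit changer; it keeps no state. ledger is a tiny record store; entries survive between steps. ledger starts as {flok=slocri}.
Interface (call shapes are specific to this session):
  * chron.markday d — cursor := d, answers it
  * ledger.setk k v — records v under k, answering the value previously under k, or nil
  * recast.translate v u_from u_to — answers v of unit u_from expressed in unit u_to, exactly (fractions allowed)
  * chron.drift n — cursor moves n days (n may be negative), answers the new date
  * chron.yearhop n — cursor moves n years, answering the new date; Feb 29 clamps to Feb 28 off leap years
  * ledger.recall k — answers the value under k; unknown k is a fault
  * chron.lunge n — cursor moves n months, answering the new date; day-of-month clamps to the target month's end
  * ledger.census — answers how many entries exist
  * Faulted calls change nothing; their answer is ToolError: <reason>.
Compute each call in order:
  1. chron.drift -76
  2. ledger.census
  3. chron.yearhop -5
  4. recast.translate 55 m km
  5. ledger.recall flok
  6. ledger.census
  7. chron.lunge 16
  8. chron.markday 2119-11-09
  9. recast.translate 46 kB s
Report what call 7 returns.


I run chron.drift passing n: -76, yielding 1930-03-27.
I use ledger.census(), yielding 1.
I run chron.yearhop passing n: -5, — result: 1925-03-27.
Next I call recast.translate passing v: 55, u_from: m, u_to: km, and see 11/200.
I try ledger.recall passing k: flok, which returns slocri.
I use ledger.census, and get 1.
Then chron.lunge passing n: 16, yielding 1926-07-27.
I use chron.markday passing d: 2119-11-09, and get 2119-11-09.
Invoking recast.translate passing v: 46, u_from: kB, u_to: s, yielding ToolError: incompatible units.

Answer: 1926-07-27


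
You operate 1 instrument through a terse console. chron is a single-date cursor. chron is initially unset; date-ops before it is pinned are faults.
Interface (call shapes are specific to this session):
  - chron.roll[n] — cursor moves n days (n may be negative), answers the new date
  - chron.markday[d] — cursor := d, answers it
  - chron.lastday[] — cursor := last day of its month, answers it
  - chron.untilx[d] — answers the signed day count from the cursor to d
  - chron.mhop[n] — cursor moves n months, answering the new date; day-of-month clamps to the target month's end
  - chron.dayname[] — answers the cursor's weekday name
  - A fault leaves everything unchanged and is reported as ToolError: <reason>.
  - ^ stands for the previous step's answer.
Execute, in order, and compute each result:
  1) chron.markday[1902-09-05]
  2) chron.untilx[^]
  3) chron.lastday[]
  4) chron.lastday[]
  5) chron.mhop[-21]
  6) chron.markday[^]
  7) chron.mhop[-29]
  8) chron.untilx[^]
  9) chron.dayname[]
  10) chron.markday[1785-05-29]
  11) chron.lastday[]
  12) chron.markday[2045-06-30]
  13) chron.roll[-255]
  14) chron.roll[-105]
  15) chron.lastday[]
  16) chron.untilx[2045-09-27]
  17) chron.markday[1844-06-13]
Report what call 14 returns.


Answer: 2044-07-05

Derivation:
;; 1. chron.markday(d: 1902-09-05) ~> 1902-09-05
;; 2. chron.untilx(d: ^) ~> 0
;; 3. chron.lastday() ~> 1902-09-30
;; 4. chron.lastday() ~> 1902-09-30
;; 5. chron.mhop(n: -21) ~> 1900-12-30
;; 6. chron.markday(d: ^) ~> 1900-12-30
;; 7. chron.mhop(n: -29) ~> 1898-07-30
;; 8. chron.untilx(d: ^) ~> 0
;; 9. chron.dayname() ~> Saturday
;; 10. chron.markday(d: 1785-05-29) ~> 1785-05-29
;; 11. chron.lastday() ~> 1785-05-31
;; 12. chron.markday(d: 2045-06-30) ~> 2045-06-30
;; 13. chron.roll(n: -255) ~> 2044-10-18
;; 14. chron.roll(n: -105) ~> 2044-07-05
;; 15. chron.lastday() ~> 2044-07-31
;; 16. chron.untilx(d: 2045-09-27) ~> 423
;; 17. chron.markday(d: 1844-06-13) ~> 1844-06-13


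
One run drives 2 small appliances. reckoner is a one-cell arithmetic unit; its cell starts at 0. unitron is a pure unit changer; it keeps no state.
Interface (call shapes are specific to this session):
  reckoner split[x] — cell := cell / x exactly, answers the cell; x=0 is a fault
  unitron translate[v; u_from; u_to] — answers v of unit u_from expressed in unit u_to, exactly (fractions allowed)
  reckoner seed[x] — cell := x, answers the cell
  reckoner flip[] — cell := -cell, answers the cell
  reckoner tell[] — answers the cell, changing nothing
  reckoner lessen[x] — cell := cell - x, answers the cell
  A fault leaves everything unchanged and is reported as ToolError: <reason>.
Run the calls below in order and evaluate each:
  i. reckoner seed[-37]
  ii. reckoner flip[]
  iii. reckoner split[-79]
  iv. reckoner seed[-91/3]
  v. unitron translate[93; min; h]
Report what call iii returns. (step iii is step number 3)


Answer: -37/79

Derivation:
==> reckoner seed(x='-37')
<== -37
==> reckoner flip()
<== 37
==> reckoner split(x='-79')
<== -37/79
==> reckoner seed(x='-91/3')
<== -91/3
==> unitron translate(v='93', u_from='min', u_to='h')
<== 31/20


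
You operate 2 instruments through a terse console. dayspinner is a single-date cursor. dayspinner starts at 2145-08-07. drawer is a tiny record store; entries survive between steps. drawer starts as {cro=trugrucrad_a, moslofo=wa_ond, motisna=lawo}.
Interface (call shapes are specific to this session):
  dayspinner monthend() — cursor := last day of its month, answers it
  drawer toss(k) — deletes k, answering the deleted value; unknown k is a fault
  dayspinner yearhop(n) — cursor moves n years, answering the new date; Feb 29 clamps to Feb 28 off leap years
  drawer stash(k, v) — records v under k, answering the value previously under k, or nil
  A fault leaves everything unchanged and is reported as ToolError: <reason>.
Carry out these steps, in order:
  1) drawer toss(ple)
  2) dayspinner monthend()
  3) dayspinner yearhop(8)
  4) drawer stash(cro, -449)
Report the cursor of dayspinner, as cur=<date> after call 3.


-> drawer toss(k→ple)
<- ToolError: no such key ple
-> dayspinner monthend()
<- 2145-08-31
-> dayspinner yearhop(n→8)
<- 2153-08-31
-> drawer stash(k→cro, v→-449)
<- trugrucrad_a

Answer: cur=2153-08-31


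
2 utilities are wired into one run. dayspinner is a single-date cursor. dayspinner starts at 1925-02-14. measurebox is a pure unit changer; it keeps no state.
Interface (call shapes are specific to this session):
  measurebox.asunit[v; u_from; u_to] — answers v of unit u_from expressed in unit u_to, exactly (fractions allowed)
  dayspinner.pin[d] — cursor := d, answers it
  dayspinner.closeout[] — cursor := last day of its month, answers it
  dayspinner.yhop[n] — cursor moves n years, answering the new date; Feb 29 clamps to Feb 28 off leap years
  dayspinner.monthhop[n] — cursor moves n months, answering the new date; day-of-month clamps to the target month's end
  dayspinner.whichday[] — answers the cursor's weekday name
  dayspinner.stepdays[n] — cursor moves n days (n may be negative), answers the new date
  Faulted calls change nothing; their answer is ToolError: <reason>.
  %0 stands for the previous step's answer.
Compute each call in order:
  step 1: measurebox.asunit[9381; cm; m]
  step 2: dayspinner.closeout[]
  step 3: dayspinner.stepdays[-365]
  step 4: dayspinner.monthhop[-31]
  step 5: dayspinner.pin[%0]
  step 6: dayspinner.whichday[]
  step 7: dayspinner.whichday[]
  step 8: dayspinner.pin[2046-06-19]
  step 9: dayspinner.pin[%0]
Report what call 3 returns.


[in] measurebox.asunit v='9381' u_from='cm' u_to='m'
:: 9381/100
[in] dayspinner.closeout
:: 1925-02-28
[in] dayspinner.stepdays n='-365'
:: 1924-02-29
[in] dayspinner.monthhop n='-31'
:: 1921-07-29
[in] dayspinner.pin d='%0'
:: 1921-07-29
[in] dayspinner.whichday
:: Friday
[in] dayspinner.whichday
:: Friday
[in] dayspinner.pin d='2046-06-19'
:: 2046-06-19
[in] dayspinner.pin d='%0'
:: 2046-06-19

Answer: 1924-02-29


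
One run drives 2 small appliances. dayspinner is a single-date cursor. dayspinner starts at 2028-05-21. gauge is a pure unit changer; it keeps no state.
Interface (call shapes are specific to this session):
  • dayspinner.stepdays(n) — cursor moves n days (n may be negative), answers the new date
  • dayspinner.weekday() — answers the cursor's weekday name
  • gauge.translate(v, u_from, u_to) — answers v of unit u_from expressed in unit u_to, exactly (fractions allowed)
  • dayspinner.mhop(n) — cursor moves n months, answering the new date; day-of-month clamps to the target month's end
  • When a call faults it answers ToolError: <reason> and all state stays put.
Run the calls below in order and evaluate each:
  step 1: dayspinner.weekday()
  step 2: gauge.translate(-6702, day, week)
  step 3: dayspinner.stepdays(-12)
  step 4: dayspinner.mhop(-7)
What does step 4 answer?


Answer: 2027-10-09

Derivation:
I run dayspinner.weekday(), and get Sunday.
Next I call gauge.translate on v='-6702', u_from='day', u_to='week', and get -6702/7.
I call dayspinner.stepdays on n='-12', which returns 2028-05-09.
I use dayspinner.mhop on n='-7', and observe 2027-10-09.


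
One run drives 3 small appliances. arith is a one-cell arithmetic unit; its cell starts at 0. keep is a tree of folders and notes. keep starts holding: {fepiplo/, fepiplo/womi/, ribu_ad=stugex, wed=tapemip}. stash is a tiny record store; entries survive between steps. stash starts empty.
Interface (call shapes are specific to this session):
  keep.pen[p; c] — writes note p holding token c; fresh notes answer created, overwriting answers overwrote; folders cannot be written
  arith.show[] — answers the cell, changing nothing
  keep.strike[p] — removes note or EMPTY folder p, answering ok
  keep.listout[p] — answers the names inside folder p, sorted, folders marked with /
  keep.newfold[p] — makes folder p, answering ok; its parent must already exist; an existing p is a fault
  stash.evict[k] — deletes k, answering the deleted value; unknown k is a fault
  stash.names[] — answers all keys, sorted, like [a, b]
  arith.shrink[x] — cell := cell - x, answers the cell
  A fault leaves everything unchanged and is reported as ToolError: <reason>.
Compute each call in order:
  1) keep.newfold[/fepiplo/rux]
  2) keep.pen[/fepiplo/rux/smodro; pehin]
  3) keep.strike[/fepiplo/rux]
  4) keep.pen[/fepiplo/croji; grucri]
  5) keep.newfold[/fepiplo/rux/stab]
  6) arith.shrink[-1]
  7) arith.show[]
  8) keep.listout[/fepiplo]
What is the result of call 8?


Answer: [croji, rux/, womi/]

Derivation:
I run keep.newfold(p=/fepiplo/rux), and get ok.
I call keep.pen(p=/fepiplo/rux/smodro, c=pehin), and get created.
I invoke keep.strike(p=/fepiplo/rux), giving ToolError: not empty.
I try keep.pen(p=/fepiplo/croji, c=grucri), giving created.
I call keep.newfold(p=/fepiplo/rux/stab), and get ok.
I run arith.shrink(x=-1), → 1.
I use arith.show, giving 1.
Using keep.listout(p=/fepiplo), and get [croji, rux/, womi/].


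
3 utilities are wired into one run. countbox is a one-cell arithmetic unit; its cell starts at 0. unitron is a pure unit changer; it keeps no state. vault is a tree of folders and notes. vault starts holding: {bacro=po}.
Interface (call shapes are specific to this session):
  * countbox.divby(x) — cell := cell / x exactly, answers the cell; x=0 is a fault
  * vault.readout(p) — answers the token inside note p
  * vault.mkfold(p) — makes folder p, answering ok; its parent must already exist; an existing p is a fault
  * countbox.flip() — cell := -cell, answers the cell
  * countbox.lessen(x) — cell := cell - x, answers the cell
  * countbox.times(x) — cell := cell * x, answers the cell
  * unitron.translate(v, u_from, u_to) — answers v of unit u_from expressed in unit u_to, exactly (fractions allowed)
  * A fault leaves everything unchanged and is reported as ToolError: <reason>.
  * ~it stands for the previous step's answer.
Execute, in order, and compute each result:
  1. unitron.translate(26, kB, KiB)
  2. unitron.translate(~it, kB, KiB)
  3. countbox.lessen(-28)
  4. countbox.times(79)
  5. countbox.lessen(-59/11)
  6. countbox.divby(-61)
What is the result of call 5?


-> unitron.translate(v=26, u_from=kB, u_to=KiB)
<- 1625/64
-> unitron.translate(v=~it, u_from=kB, u_to=KiB)
<- 203125/8192
-> countbox.lessen(x=-28)
<- 28
-> countbox.times(x=79)
<- 2212
-> countbox.lessen(x=-59/11)
<- 24391/11
-> countbox.divby(x=-61)
<- -24391/671

Answer: 24391/11


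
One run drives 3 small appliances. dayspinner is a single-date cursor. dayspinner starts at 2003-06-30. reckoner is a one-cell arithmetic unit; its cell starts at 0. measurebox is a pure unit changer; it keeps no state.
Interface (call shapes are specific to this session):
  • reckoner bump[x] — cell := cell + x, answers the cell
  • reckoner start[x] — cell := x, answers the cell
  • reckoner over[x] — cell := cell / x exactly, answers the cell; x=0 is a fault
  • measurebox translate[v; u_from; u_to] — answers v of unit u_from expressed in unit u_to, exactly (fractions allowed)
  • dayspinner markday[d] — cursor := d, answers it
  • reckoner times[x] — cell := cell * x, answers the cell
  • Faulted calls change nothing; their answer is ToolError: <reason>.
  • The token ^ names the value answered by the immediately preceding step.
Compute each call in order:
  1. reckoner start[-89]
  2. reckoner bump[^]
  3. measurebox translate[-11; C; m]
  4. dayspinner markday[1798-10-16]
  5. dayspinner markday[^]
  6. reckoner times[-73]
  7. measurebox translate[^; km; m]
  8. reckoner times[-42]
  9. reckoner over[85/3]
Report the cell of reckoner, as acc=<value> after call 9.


Answer: acc=-1637244/85

Derivation:
-> reckoner start(x='-89')
<- -89
-> reckoner bump(x='^')
<- -178
-> measurebox translate(v='-11', u_from='C', u_to='m')
<- ToolError: incompatible units
-> dayspinner markday(d='1798-10-16')
<- 1798-10-16
-> dayspinner markday(d='^')
<- 1798-10-16
-> reckoner times(x='-73')
<- 12994
-> measurebox translate(v='^', u_from='km', u_to='m')
<- 12994000
-> reckoner times(x='-42')
<- -545748
-> reckoner over(x='85/3')
<- -1637244/85


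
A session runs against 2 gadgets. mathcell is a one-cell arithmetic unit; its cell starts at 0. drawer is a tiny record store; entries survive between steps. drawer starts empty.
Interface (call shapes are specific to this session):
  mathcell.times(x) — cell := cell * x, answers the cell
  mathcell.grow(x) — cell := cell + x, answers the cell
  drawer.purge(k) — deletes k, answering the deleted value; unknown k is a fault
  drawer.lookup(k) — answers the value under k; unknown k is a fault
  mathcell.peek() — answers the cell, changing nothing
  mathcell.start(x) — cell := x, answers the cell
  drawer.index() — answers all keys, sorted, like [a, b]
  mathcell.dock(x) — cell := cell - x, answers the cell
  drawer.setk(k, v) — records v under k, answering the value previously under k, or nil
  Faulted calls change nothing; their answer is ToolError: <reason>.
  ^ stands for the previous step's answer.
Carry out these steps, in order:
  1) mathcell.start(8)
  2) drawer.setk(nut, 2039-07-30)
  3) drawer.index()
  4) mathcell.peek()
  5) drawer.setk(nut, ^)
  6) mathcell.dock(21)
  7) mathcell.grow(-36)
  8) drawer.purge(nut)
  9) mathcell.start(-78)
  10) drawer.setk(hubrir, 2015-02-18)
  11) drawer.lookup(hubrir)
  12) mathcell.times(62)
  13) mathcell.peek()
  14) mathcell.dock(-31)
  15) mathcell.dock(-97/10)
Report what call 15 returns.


Answer: -47953/10

Derivation:
>>> mathcell.start 8
= 8
>>> drawer.setk nut 2039-07-30
= nil
>>> drawer.index
= [nut]
>>> mathcell.peek
= 8
>>> drawer.setk nut ^
= 2039-07-30
>>> mathcell.dock 21
= -13
>>> mathcell.grow -36
= -49
>>> drawer.purge nut
= 8
>>> mathcell.start -78
= -78
>>> drawer.setk hubrir 2015-02-18
= nil
>>> drawer.lookup hubrir
= 2015-02-18
>>> mathcell.times 62
= -4836
>>> mathcell.peek
= -4836
>>> mathcell.dock -31
= -4805
>>> mathcell.dock -97/10
= -47953/10


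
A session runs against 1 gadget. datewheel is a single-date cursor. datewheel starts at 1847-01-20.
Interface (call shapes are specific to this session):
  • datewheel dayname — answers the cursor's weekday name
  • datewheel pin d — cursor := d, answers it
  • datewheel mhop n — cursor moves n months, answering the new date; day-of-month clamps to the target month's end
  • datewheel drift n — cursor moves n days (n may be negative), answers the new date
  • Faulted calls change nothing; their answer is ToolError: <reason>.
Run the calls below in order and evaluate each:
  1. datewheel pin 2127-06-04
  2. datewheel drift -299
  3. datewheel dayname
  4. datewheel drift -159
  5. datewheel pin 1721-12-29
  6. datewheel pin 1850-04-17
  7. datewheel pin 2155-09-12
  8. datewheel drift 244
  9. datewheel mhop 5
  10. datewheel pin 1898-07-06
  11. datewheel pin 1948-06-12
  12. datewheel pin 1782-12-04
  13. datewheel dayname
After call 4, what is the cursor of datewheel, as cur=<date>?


Answer: cur=2126-03-03

Derivation:
Do: datewheel pin[d=2127-06-04]
See: 2127-06-04
Do: datewheel drift[n=-299]
See: 2126-08-09
Do: datewheel dayname[]
See: Friday
Do: datewheel drift[n=-159]
See: 2126-03-03
Do: datewheel pin[d=1721-12-29]
See: 1721-12-29
Do: datewheel pin[d=1850-04-17]
See: 1850-04-17
Do: datewheel pin[d=2155-09-12]
See: 2155-09-12
Do: datewheel drift[n=244]
See: 2156-05-13
Do: datewheel mhop[n=5]
See: 2156-10-13
Do: datewheel pin[d=1898-07-06]
See: 1898-07-06
Do: datewheel pin[d=1948-06-12]
See: 1948-06-12
Do: datewheel pin[d=1782-12-04]
See: 1782-12-04
Do: datewheel dayname[]
See: Wednesday


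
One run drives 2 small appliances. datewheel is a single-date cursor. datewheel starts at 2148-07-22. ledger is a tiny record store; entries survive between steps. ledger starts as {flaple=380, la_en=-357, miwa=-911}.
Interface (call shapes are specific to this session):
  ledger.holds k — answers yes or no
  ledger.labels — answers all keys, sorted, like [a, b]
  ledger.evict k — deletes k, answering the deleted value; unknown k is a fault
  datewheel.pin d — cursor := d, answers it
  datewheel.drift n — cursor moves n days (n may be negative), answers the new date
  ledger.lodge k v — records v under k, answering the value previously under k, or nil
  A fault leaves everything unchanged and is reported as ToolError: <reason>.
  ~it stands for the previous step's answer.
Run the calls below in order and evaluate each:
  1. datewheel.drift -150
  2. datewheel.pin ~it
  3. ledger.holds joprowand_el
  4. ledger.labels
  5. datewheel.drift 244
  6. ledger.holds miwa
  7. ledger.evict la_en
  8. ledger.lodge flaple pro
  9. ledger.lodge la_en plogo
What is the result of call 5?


Invoking drift passing n='-150': 2148-02-23.
I try pin passing d='~it', giving 2148-02-23.
Using holds passing k='joprowand_el', which returns no.
I try labels(), — result: [flaple, la_en, miwa].
Using drift passing n='244', → 2148-10-24.
Next I call holds passing k='miwa', giving yes.
I try evict passing k='la_en', — result: -357.
I call lodge passing k='flaple', v='pro', and get 380.
Invoking lodge passing k='la_en', v='plogo', and get nil.

Answer: 2148-10-24


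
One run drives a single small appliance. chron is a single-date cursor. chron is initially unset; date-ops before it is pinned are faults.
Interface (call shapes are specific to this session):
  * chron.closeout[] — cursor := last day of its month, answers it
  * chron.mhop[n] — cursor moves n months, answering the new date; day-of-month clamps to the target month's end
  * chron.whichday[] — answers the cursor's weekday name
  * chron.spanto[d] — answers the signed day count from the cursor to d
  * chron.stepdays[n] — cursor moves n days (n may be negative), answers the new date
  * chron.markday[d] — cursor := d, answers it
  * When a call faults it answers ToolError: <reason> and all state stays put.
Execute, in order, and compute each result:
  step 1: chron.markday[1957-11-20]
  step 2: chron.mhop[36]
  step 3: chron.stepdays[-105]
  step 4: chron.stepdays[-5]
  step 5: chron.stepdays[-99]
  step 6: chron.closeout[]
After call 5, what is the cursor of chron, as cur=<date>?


Answer: cur=1960-04-25

Derivation:
Next I call chron.markday passing 1957-11-20, giving 1957-11-20.
Then chron.mhop passing 36, giving 1960-11-20.
Now I run chron.stepdays passing -105, and see 1960-08-07.
Then chron.stepdays passing -5, and see 1960-08-02.
I invoke chron.stepdays passing -99, and get 1960-04-25.
I use chron.closeout, → 1960-04-30.


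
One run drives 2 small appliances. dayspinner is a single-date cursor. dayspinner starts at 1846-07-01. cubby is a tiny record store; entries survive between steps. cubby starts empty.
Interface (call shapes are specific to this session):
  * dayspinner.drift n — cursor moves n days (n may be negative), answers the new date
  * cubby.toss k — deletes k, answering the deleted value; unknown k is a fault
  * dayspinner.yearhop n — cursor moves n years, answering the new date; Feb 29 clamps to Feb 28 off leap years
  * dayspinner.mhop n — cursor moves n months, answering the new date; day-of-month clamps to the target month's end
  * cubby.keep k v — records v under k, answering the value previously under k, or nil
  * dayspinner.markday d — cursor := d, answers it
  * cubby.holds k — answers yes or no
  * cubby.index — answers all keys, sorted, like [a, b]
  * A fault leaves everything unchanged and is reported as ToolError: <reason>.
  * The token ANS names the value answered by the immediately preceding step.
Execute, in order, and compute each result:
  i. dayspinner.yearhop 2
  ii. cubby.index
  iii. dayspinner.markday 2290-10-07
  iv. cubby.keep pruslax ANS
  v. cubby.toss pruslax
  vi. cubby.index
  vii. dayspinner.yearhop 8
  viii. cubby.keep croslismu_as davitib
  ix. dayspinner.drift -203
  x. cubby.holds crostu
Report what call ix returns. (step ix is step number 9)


-> yearhop(n='2')
<- 1848-07-01
-> index()
<- []
-> markday(d='2290-10-07')
<- 2290-10-07
-> keep(k='pruslax', v='ANS')
<- nil
-> toss(k='pruslax')
<- 2290-10-07
-> index()
<- []
-> yearhop(n='8')
<- 2298-10-07
-> keep(k='croslismu_as', v='davitib')
<- nil
-> drift(n='-203')
<- 2298-03-18
-> holds(k='crostu')
<- no

Answer: 2298-03-18


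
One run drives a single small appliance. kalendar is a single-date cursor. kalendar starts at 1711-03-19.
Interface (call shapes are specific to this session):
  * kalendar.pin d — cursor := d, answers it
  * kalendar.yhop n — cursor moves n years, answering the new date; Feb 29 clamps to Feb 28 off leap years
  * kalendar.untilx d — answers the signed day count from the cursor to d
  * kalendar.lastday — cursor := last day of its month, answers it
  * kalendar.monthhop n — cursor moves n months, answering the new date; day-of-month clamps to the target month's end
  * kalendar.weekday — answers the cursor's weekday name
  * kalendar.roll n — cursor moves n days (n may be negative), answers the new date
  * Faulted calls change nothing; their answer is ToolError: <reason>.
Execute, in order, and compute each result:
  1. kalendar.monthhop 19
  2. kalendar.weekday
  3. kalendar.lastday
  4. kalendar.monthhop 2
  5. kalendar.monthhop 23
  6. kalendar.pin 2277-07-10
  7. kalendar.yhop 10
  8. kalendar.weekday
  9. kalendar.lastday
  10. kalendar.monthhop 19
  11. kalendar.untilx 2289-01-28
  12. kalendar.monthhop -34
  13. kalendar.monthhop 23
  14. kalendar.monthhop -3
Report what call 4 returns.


Answer: 1712-12-31

Derivation:
Calling monthhop using n: 19, — result: 1712-10-19.
Invoking weekday, and observe Wednesday.
I run lastday, and see 1712-10-31.
Using monthhop using n: 2, and observe 1712-12-31.
I try monthhop using n: 23, which returns 1714-11-30.
I invoke pin using d: 2277-07-10, which returns 2277-07-10.
Now I run yhop using n: 10, which returns 2287-07-10.
Calling weekday, — result: Sunday.
I use lastday, which returns 2287-07-31.
I run monthhop using n: 19: 2289-02-28.
Invoking untilx using d: 2289-01-28, which returns -31.
I run monthhop using n: -34: 2286-04-28.
I call monthhop using n: 23, and see 2288-03-28.
I invoke monthhop using n: -3, — result: 2287-12-28.


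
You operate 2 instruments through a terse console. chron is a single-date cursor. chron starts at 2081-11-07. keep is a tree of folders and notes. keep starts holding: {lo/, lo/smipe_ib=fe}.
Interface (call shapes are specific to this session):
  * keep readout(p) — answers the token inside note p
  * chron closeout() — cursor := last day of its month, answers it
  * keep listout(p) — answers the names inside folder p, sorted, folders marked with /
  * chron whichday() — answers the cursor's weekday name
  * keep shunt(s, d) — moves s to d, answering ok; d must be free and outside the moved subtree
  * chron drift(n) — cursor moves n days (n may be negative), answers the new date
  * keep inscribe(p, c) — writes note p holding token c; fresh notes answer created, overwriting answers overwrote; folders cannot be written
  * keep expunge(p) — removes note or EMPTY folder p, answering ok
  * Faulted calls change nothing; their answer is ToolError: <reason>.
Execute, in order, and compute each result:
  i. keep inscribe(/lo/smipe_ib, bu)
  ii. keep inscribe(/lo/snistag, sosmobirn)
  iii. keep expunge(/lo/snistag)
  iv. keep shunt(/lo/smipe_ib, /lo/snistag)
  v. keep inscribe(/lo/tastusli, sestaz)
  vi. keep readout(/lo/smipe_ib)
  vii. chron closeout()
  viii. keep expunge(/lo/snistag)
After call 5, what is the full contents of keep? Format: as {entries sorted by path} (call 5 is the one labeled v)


I use keep inscribe with p=/lo/smipe_ib, c=bu, and observe overwrote.
Using keep inscribe with p=/lo/snistag, c=sosmobirn, giving created.
Invoking keep expunge with p=/lo/snistag, → ok.
Next I call keep shunt with s=/lo/smipe_ib, d=/lo/snistag, yielding ok.
I invoke keep inscribe with p=/lo/tastusli, c=sestaz, → created.
I invoke keep readout with p=/lo/smipe_ib, and get ToolError: not found.
Then chron closeout, and observe 2081-11-30.
I try keep expunge with p=/lo/snistag, and observe ok.

Answer: {lo/, lo/snistag=bu, lo/tastusli=sestaz}


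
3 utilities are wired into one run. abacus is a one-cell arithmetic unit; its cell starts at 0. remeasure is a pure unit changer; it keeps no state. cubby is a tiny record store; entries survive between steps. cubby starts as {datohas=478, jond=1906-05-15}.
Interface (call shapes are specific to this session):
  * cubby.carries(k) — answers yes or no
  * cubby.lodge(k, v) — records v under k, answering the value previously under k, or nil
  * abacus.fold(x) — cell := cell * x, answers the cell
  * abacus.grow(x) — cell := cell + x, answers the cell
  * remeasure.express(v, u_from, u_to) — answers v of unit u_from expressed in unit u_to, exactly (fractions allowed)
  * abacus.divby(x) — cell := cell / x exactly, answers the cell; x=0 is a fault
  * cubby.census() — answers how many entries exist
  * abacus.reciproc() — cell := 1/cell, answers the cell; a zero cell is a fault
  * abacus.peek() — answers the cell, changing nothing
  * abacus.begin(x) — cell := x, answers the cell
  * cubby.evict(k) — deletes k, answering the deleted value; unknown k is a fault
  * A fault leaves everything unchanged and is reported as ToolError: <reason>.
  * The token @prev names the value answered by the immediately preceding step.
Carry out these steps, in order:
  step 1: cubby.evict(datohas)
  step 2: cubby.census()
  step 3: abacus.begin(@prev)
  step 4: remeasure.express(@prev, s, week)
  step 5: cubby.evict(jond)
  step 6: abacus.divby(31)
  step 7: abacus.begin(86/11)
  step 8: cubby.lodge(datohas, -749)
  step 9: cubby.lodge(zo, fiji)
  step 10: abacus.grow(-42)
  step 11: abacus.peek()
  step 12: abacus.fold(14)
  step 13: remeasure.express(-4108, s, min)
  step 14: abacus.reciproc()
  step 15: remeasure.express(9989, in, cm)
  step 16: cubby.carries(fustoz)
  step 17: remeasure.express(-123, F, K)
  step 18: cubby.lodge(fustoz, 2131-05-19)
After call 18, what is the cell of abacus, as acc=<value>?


Step: cubby.evict[k→datohas]
Result: 478
Step: cubby.census[]
Result: 1
Step: abacus.begin[x→@prev]
Result: 1
Step: remeasure.express[v→@prev; u_from→s; u_to→week]
Result: 1/604800
Step: cubby.evict[k→jond]
Result: 1906-05-15
Step: abacus.divby[x→31]
Result: 1/31
Step: abacus.begin[x→86/11]
Result: 86/11
Step: cubby.lodge[k→datohas; v→-749]
Result: nil
Step: cubby.lodge[k→zo; v→fiji]
Result: nil
Step: abacus.grow[x→-42]
Result: -376/11
Step: abacus.peek[]
Result: -376/11
Step: abacus.fold[x→14]
Result: -5264/11
Step: remeasure.express[v→-4108; u_from→s; u_to→min]
Result: -1027/15
Step: abacus.reciproc[]
Result: -11/5264
Step: remeasure.express[v→9989; u_from→in; u_to→cm]
Result: 1268603/50
Step: cubby.carries[k→fustoz]
Result: no
Step: remeasure.express[v→-123; u_from→F; u_to→K]
Result: 33667/180
Step: cubby.lodge[k→fustoz; v→2131-05-19]
Result: nil

Answer: acc=-11/5264


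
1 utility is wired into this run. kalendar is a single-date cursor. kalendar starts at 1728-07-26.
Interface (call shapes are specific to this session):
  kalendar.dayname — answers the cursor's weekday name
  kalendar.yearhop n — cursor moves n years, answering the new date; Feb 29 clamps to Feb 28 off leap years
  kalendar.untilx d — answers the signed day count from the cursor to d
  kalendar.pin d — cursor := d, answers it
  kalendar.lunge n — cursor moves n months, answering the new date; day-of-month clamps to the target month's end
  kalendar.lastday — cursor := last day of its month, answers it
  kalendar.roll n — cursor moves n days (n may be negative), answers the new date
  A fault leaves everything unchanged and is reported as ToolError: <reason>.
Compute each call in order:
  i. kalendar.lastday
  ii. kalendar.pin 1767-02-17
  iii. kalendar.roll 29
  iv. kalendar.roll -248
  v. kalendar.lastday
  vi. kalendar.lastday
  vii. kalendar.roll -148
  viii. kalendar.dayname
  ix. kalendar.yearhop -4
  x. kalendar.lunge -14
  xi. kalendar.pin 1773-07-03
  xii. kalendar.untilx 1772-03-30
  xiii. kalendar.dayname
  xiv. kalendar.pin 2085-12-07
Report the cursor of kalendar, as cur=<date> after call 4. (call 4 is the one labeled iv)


Step: kalendar.lastday[]
Result: 1728-07-31
Step: kalendar.pin[1767-02-17]
Result: 1767-02-17
Step: kalendar.roll[29]
Result: 1767-03-18
Step: kalendar.roll[-248]
Result: 1766-07-13
Step: kalendar.lastday[]
Result: 1766-07-31
Step: kalendar.lastday[]
Result: 1766-07-31
Step: kalendar.roll[-148]
Result: 1766-03-05
Step: kalendar.dayname[]
Result: Wednesday
Step: kalendar.yearhop[-4]
Result: 1762-03-05
Step: kalendar.lunge[-14]
Result: 1761-01-05
Step: kalendar.pin[1773-07-03]
Result: 1773-07-03
Step: kalendar.untilx[1772-03-30]
Result: -460
Step: kalendar.dayname[]
Result: Saturday
Step: kalendar.pin[2085-12-07]
Result: 2085-12-07

Answer: cur=1766-07-13
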